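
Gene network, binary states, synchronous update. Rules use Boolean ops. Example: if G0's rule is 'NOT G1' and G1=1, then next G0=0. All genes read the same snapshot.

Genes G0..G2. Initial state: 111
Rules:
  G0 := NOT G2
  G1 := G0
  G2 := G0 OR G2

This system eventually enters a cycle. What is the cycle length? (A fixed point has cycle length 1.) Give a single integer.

Step 0: 111
Step 1: G0=NOT G2=NOT 1=0 G1=G0=1 G2=G0|G2=1|1=1 -> 011
Step 2: G0=NOT G2=NOT 1=0 G1=G0=0 G2=G0|G2=0|1=1 -> 001
Step 3: G0=NOT G2=NOT 1=0 G1=G0=0 G2=G0|G2=0|1=1 -> 001
State from step 3 equals state from step 2 -> cycle length 1

Answer: 1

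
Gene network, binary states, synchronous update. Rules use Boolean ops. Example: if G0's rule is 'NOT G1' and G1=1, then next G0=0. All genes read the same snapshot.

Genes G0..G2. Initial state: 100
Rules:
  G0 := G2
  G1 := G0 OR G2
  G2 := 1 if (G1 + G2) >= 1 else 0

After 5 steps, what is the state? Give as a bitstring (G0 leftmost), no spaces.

Step 1: G0=G2=0 G1=G0|G2=1|0=1 G2=(0+0>=1)=0 -> 010
Step 2: G0=G2=0 G1=G0|G2=0|0=0 G2=(1+0>=1)=1 -> 001
Step 3: G0=G2=1 G1=G0|G2=0|1=1 G2=(0+1>=1)=1 -> 111
Step 4: G0=G2=1 G1=G0|G2=1|1=1 G2=(1+1>=1)=1 -> 111
Step 5: G0=G2=1 G1=G0|G2=1|1=1 G2=(1+1>=1)=1 -> 111

111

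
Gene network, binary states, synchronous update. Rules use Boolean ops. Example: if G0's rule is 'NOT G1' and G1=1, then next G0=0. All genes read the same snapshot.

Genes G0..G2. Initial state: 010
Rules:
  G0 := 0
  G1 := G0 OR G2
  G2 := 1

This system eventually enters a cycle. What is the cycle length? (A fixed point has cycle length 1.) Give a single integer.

Answer: 1

Derivation:
Step 0: 010
Step 1: G0=0(const) G1=G0|G2=0|0=0 G2=1(const) -> 001
Step 2: G0=0(const) G1=G0|G2=0|1=1 G2=1(const) -> 011
Step 3: G0=0(const) G1=G0|G2=0|1=1 G2=1(const) -> 011
State from step 3 equals state from step 2 -> cycle length 1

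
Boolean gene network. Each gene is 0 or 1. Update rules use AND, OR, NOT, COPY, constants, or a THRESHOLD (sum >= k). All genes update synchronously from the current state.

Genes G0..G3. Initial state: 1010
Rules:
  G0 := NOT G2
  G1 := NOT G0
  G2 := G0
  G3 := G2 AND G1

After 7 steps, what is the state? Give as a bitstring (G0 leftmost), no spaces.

Step 1: G0=NOT G2=NOT 1=0 G1=NOT G0=NOT 1=0 G2=G0=1 G3=G2&G1=1&0=0 -> 0010
Step 2: G0=NOT G2=NOT 1=0 G1=NOT G0=NOT 0=1 G2=G0=0 G3=G2&G1=1&0=0 -> 0100
Step 3: G0=NOT G2=NOT 0=1 G1=NOT G0=NOT 0=1 G2=G0=0 G3=G2&G1=0&1=0 -> 1100
Step 4: G0=NOT G2=NOT 0=1 G1=NOT G0=NOT 1=0 G2=G0=1 G3=G2&G1=0&1=0 -> 1010
Step 5: G0=NOT G2=NOT 1=0 G1=NOT G0=NOT 1=0 G2=G0=1 G3=G2&G1=1&0=0 -> 0010
Step 6: G0=NOT G2=NOT 1=0 G1=NOT G0=NOT 0=1 G2=G0=0 G3=G2&G1=1&0=0 -> 0100
Step 7: G0=NOT G2=NOT 0=1 G1=NOT G0=NOT 0=1 G2=G0=0 G3=G2&G1=0&1=0 -> 1100

1100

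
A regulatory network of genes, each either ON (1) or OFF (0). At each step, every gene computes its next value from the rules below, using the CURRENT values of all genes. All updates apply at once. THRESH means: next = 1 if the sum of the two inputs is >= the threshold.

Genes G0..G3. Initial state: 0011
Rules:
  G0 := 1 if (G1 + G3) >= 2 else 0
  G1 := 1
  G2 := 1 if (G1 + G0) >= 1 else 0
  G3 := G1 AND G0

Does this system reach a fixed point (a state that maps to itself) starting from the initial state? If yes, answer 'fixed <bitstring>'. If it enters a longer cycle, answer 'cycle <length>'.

Answer: fixed 0110

Derivation:
Step 0: 0011
Step 1: G0=(0+1>=2)=0 G1=1(const) G2=(0+0>=1)=0 G3=G1&G0=0&0=0 -> 0100
Step 2: G0=(1+0>=2)=0 G1=1(const) G2=(1+0>=1)=1 G3=G1&G0=1&0=0 -> 0110
Step 3: G0=(1+0>=2)=0 G1=1(const) G2=(1+0>=1)=1 G3=G1&G0=1&0=0 -> 0110
Fixed point reached at step 2: 0110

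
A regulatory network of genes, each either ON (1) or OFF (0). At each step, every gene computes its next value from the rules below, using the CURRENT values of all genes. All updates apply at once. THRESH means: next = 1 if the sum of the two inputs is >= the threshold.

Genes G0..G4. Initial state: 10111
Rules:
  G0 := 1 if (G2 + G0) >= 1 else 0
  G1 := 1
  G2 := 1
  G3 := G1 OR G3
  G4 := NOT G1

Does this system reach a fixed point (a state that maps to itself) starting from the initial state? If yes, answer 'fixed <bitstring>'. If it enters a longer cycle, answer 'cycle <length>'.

Answer: fixed 11110

Derivation:
Step 0: 10111
Step 1: G0=(1+1>=1)=1 G1=1(const) G2=1(const) G3=G1|G3=0|1=1 G4=NOT G1=NOT 0=1 -> 11111
Step 2: G0=(1+1>=1)=1 G1=1(const) G2=1(const) G3=G1|G3=1|1=1 G4=NOT G1=NOT 1=0 -> 11110
Step 3: G0=(1+1>=1)=1 G1=1(const) G2=1(const) G3=G1|G3=1|1=1 G4=NOT G1=NOT 1=0 -> 11110
Fixed point reached at step 2: 11110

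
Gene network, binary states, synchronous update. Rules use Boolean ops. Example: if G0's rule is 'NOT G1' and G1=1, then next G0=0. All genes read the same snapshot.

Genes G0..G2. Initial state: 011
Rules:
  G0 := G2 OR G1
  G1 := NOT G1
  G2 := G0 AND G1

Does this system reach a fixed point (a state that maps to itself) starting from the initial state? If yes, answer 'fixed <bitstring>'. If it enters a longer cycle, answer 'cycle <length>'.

Answer: cycle 2

Derivation:
Step 0: 011
Step 1: G0=G2|G1=1|1=1 G1=NOT G1=NOT 1=0 G2=G0&G1=0&1=0 -> 100
Step 2: G0=G2|G1=0|0=0 G1=NOT G1=NOT 0=1 G2=G0&G1=1&0=0 -> 010
Step 3: G0=G2|G1=0|1=1 G1=NOT G1=NOT 1=0 G2=G0&G1=0&1=0 -> 100
Cycle of length 2 starting at step 1 -> no fixed point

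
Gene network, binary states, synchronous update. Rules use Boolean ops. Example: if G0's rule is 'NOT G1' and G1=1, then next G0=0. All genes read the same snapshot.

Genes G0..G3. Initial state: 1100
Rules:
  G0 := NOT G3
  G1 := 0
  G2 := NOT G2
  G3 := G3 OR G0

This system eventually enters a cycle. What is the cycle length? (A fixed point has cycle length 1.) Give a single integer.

Step 0: 1100
Step 1: G0=NOT G3=NOT 0=1 G1=0(const) G2=NOT G2=NOT 0=1 G3=G3|G0=0|1=1 -> 1011
Step 2: G0=NOT G3=NOT 1=0 G1=0(const) G2=NOT G2=NOT 1=0 G3=G3|G0=1|1=1 -> 0001
Step 3: G0=NOT G3=NOT 1=0 G1=0(const) G2=NOT G2=NOT 0=1 G3=G3|G0=1|0=1 -> 0011
Step 4: G0=NOT G3=NOT 1=0 G1=0(const) G2=NOT G2=NOT 1=0 G3=G3|G0=1|0=1 -> 0001
State from step 4 equals state from step 2 -> cycle length 2

Answer: 2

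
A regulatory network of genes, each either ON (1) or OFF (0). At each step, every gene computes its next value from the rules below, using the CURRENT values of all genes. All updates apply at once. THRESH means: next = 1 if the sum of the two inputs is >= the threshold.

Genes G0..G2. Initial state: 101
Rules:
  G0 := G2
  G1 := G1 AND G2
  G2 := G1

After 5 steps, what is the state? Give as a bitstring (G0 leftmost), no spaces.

Step 1: G0=G2=1 G1=G1&G2=0&1=0 G2=G1=0 -> 100
Step 2: G0=G2=0 G1=G1&G2=0&0=0 G2=G1=0 -> 000
Step 3: G0=G2=0 G1=G1&G2=0&0=0 G2=G1=0 -> 000
Step 4: G0=G2=0 G1=G1&G2=0&0=0 G2=G1=0 -> 000
Step 5: G0=G2=0 G1=G1&G2=0&0=0 G2=G1=0 -> 000

000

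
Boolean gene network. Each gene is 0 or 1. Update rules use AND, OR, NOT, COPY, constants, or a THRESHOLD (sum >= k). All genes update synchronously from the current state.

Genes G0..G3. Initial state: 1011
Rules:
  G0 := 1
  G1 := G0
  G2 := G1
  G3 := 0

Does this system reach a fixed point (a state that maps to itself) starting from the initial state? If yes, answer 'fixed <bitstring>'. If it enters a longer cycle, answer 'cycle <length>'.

Answer: fixed 1110

Derivation:
Step 0: 1011
Step 1: G0=1(const) G1=G0=1 G2=G1=0 G3=0(const) -> 1100
Step 2: G0=1(const) G1=G0=1 G2=G1=1 G3=0(const) -> 1110
Step 3: G0=1(const) G1=G0=1 G2=G1=1 G3=0(const) -> 1110
Fixed point reached at step 2: 1110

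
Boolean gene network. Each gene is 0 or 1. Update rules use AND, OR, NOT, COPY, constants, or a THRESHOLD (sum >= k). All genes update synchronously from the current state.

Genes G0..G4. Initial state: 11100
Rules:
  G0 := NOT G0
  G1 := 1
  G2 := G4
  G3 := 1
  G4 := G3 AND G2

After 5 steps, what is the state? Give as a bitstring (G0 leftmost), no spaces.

Step 1: G0=NOT G0=NOT 1=0 G1=1(const) G2=G4=0 G3=1(const) G4=G3&G2=0&1=0 -> 01010
Step 2: G0=NOT G0=NOT 0=1 G1=1(const) G2=G4=0 G3=1(const) G4=G3&G2=1&0=0 -> 11010
Step 3: G0=NOT G0=NOT 1=0 G1=1(const) G2=G4=0 G3=1(const) G4=G3&G2=1&0=0 -> 01010
Step 4: G0=NOT G0=NOT 0=1 G1=1(const) G2=G4=0 G3=1(const) G4=G3&G2=1&0=0 -> 11010
Step 5: G0=NOT G0=NOT 1=0 G1=1(const) G2=G4=0 G3=1(const) G4=G3&G2=1&0=0 -> 01010

01010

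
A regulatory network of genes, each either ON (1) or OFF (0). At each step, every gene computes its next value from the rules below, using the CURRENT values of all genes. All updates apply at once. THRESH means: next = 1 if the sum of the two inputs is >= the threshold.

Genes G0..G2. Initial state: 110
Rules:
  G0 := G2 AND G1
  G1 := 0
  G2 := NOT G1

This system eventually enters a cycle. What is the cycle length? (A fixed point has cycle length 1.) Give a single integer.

Step 0: 110
Step 1: G0=G2&G1=0&1=0 G1=0(const) G2=NOT G1=NOT 1=0 -> 000
Step 2: G0=G2&G1=0&0=0 G1=0(const) G2=NOT G1=NOT 0=1 -> 001
Step 3: G0=G2&G1=1&0=0 G1=0(const) G2=NOT G1=NOT 0=1 -> 001
State from step 3 equals state from step 2 -> cycle length 1

Answer: 1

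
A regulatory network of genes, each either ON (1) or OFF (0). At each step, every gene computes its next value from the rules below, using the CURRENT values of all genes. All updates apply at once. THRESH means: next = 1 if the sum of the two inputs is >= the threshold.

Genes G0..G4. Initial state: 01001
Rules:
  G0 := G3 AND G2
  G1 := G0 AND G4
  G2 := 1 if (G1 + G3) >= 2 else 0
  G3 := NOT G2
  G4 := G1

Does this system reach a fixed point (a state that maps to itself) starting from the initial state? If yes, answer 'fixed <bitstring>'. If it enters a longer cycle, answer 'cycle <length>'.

Step 0: 01001
Step 1: G0=G3&G2=0&0=0 G1=G0&G4=0&1=0 G2=(1+0>=2)=0 G3=NOT G2=NOT 0=1 G4=G1=1 -> 00011
Step 2: G0=G3&G2=1&0=0 G1=G0&G4=0&1=0 G2=(0+1>=2)=0 G3=NOT G2=NOT 0=1 G4=G1=0 -> 00010
Step 3: G0=G3&G2=1&0=0 G1=G0&G4=0&0=0 G2=(0+1>=2)=0 G3=NOT G2=NOT 0=1 G4=G1=0 -> 00010
Fixed point reached at step 2: 00010

Answer: fixed 00010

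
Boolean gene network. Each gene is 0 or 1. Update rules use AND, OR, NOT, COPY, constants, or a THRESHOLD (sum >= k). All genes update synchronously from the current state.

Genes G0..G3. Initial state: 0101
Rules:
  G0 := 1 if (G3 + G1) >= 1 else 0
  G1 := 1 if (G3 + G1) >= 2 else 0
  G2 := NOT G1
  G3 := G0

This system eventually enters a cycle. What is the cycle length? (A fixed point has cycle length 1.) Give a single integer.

Answer: 1

Derivation:
Step 0: 0101
Step 1: G0=(1+1>=1)=1 G1=(1+1>=2)=1 G2=NOT G1=NOT 1=0 G3=G0=0 -> 1100
Step 2: G0=(0+1>=1)=1 G1=(0+1>=2)=0 G2=NOT G1=NOT 1=0 G3=G0=1 -> 1001
Step 3: G0=(1+0>=1)=1 G1=(1+0>=2)=0 G2=NOT G1=NOT 0=1 G3=G0=1 -> 1011
Step 4: G0=(1+0>=1)=1 G1=(1+0>=2)=0 G2=NOT G1=NOT 0=1 G3=G0=1 -> 1011
State from step 4 equals state from step 3 -> cycle length 1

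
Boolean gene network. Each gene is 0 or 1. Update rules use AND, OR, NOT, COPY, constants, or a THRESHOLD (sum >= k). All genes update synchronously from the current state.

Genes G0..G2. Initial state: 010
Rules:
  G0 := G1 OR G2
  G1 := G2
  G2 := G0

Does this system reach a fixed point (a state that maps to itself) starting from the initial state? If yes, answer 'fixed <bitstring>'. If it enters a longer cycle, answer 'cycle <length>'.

Step 0: 010
Step 1: G0=G1|G2=1|0=1 G1=G2=0 G2=G0=0 -> 100
Step 2: G0=G1|G2=0|0=0 G1=G2=0 G2=G0=1 -> 001
Step 3: G0=G1|G2=0|1=1 G1=G2=1 G2=G0=0 -> 110
Step 4: G0=G1|G2=1|0=1 G1=G2=0 G2=G0=1 -> 101
Step 5: G0=G1|G2=0|1=1 G1=G2=1 G2=G0=1 -> 111
Step 6: G0=G1|G2=1|1=1 G1=G2=1 G2=G0=1 -> 111
Fixed point reached at step 5: 111

Answer: fixed 111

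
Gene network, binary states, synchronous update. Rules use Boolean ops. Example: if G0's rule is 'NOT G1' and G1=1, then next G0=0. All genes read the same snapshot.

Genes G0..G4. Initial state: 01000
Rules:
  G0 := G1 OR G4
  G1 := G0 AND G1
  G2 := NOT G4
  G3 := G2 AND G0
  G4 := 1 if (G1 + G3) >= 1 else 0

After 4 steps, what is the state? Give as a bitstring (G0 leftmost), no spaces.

Step 1: G0=G1|G4=1|0=1 G1=G0&G1=0&1=0 G2=NOT G4=NOT 0=1 G3=G2&G0=0&0=0 G4=(1+0>=1)=1 -> 10101
Step 2: G0=G1|G4=0|1=1 G1=G0&G1=1&0=0 G2=NOT G4=NOT 1=0 G3=G2&G0=1&1=1 G4=(0+0>=1)=0 -> 10010
Step 3: G0=G1|G4=0|0=0 G1=G0&G1=1&0=0 G2=NOT G4=NOT 0=1 G3=G2&G0=0&1=0 G4=(0+1>=1)=1 -> 00101
Step 4: G0=G1|G4=0|1=1 G1=G0&G1=0&0=0 G2=NOT G4=NOT 1=0 G3=G2&G0=1&0=0 G4=(0+0>=1)=0 -> 10000

10000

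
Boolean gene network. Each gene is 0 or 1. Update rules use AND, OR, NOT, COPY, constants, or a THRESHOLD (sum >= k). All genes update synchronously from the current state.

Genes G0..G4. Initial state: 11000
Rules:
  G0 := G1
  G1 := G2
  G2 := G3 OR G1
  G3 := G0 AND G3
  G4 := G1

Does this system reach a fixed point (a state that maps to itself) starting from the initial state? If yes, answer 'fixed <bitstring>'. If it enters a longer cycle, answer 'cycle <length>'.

Step 0: 11000
Step 1: G0=G1=1 G1=G2=0 G2=G3|G1=0|1=1 G3=G0&G3=1&0=0 G4=G1=1 -> 10101
Step 2: G0=G1=0 G1=G2=1 G2=G3|G1=0|0=0 G3=G0&G3=1&0=0 G4=G1=0 -> 01000
Step 3: G0=G1=1 G1=G2=0 G2=G3|G1=0|1=1 G3=G0&G3=0&0=0 G4=G1=1 -> 10101
Cycle of length 2 starting at step 1 -> no fixed point

Answer: cycle 2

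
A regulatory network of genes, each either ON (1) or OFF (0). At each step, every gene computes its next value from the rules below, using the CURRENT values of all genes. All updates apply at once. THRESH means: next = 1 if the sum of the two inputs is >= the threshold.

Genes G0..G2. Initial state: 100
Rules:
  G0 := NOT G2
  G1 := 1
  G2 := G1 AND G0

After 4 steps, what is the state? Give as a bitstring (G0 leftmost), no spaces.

Step 1: G0=NOT G2=NOT 0=1 G1=1(const) G2=G1&G0=0&1=0 -> 110
Step 2: G0=NOT G2=NOT 0=1 G1=1(const) G2=G1&G0=1&1=1 -> 111
Step 3: G0=NOT G2=NOT 1=0 G1=1(const) G2=G1&G0=1&1=1 -> 011
Step 4: G0=NOT G2=NOT 1=0 G1=1(const) G2=G1&G0=1&0=0 -> 010

010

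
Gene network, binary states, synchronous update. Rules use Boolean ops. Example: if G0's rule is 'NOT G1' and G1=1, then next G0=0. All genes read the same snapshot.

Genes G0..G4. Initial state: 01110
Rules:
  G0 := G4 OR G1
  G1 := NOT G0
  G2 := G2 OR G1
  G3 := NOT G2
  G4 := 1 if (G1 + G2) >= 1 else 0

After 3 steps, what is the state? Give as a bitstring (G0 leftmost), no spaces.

Step 1: G0=G4|G1=0|1=1 G1=NOT G0=NOT 0=1 G2=G2|G1=1|1=1 G3=NOT G2=NOT 1=0 G4=(1+1>=1)=1 -> 11101
Step 2: G0=G4|G1=1|1=1 G1=NOT G0=NOT 1=0 G2=G2|G1=1|1=1 G3=NOT G2=NOT 1=0 G4=(1+1>=1)=1 -> 10101
Step 3: G0=G4|G1=1|0=1 G1=NOT G0=NOT 1=0 G2=G2|G1=1|0=1 G3=NOT G2=NOT 1=0 G4=(0+1>=1)=1 -> 10101

10101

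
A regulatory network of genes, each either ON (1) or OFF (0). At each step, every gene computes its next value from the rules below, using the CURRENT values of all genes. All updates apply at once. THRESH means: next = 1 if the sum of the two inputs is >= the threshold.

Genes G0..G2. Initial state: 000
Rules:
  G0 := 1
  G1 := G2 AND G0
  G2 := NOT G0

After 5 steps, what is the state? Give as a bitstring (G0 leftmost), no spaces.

Step 1: G0=1(const) G1=G2&G0=0&0=0 G2=NOT G0=NOT 0=1 -> 101
Step 2: G0=1(const) G1=G2&G0=1&1=1 G2=NOT G0=NOT 1=0 -> 110
Step 3: G0=1(const) G1=G2&G0=0&1=0 G2=NOT G0=NOT 1=0 -> 100
Step 4: G0=1(const) G1=G2&G0=0&1=0 G2=NOT G0=NOT 1=0 -> 100
Step 5: G0=1(const) G1=G2&G0=0&1=0 G2=NOT G0=NOT 1=0 -> 100

100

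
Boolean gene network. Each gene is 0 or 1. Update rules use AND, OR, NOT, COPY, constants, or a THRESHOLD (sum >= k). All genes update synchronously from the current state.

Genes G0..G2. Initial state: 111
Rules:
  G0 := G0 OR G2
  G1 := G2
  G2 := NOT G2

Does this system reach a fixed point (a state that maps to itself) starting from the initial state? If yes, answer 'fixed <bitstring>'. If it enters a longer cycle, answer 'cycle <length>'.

Answer: cycle 2

Derivation:
Step 0: 111
Step 1: G0=G0|G2=1|1=1 G1=G2=1 G2=NOT G2=NOT 1=0 -> 110
Step 2: G0=G0|G2=1|0=1 G1=G2=0 G2=NOT G2=NOT 0=1 -> 101
Step 3: G0=G0|G2=1|1=1 G1=G2=1 G2=NOT G2=NOT 1=0 -> 110
Cycle of length 2 starting at step 1 -> no fixed point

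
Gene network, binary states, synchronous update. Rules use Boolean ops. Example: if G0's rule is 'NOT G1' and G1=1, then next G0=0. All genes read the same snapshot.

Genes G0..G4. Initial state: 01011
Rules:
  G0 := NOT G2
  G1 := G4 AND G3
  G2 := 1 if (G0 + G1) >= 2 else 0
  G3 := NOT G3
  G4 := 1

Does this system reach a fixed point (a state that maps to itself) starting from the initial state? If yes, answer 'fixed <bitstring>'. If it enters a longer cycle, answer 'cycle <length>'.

Answer: cycle 4

Derivation:
Step 0: 01011
Step 1: G0=NOT G2=NOT 0=1 G1=G4&G3=1&1=1 G2=(0+1>=2)=0 G3=NOT G3=NOT 1=0 G4=1(const) -> 11001
Step 2: G0=NOT G2=NOT 0=1 G1=G4&G3=1&0=0 G2=(1+1>=2)=1 G3=NOT G3=NOT 0=1 G4=1(const) -> 10111
Step 3: G0=NOT G2=NOT 1=0 G1=G4&G3=1&1=1 G2=(1+0>=2)=0 G3=NOT G3=NOT 1=0 G4=1(const) -> 01001
Step 4: G0=NOT G2=NOT 0=1 G1=G4&G3=1&0=0 G2=(0+1>=2)=0 G3=NOT G3=NOT 0=1 G4=1(const) -> 10011
Step 5: G0=NOT G2=NOT 0=1 G1=G4&G3=1&1=1 G2=(1+0>=2)=0 G3=NOT G3=NOT 1=0 G4=1(const) -> 11001
Cycle of length 4 starting at step 1 -> no fixed point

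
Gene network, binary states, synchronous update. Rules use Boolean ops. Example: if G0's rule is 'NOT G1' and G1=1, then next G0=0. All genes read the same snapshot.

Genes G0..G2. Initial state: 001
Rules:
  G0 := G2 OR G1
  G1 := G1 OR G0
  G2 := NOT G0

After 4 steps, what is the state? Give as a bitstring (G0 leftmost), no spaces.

Step 1: G0=G2|G1=1|0=1 G1=G1|G0=0|0=0 G2=NOT G0=NOT 0=1 -> 101
Step 2: G0=G2|G1=1|0=1 G1=G1|G0=0|1=1 G2=NOT G0=NOT 1=0 -> 110
Step 3: G0=G2|G1=0|1=1 G1=G1|G0=1|1=1 G2=NOT G0=NOT 1=0 -> 110
Step 4: G0=G2|G1=0|1=1 G1=G1|G0=1|1=1 G2=NOT G0=NOT 1=0 -> 110

110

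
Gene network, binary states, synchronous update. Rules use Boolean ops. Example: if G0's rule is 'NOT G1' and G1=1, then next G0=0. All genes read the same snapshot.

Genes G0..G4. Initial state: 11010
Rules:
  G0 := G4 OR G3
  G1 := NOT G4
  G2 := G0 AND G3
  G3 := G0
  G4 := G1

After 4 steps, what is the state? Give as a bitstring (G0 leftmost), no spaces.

Step 1: G0=G4|G3=0|1=1 G1=NOT G4=NOT 0=1 G2=G0&G3=1&1=1 G3=G0=1 G4=G1=1 -> 11111
Step 2: G0=G4|G3=1|1=1 G1=NOT G4=NOT 1=0 G2=G0&G3=1&1=1 G3=G0=1 G4=G1=1 -> 10111
Step 3: G0=G4|G3=1|1=1 G1=NOT G4=NOT 1=0 G2=G0&G3=1&1=1 G3=G0=1 G4=G1=0 -> 10110
Step 4: G0=G4|G3=0|1=1 G1=NOT G4=NOT 0=1 G2=G0&G3=1&1=1 G3=G0=1 G4=G1=0 -> 11110

11110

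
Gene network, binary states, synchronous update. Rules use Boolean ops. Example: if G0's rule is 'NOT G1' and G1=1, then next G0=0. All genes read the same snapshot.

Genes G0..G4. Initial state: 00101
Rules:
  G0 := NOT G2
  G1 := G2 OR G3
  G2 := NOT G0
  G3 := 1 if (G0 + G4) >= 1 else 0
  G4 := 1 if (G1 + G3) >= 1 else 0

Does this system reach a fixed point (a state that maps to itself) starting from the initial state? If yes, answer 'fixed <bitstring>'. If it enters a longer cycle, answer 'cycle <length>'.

Answer: fixed 01111

Derivation:
Step 0: 00101
Step 1: G0=NOT G2=NOT 1=0 G1=G2|G3=1|0=1 G2=NOT G0=NOT 0=1 G3=(0+1>=1)=1 G4=(0+0>=1)=0 -> 01110
Step 2: G0=NOT G2=NOT 1=0 G1=G2|G3=1|1=1 G2=NOT G0=NOT 0=1 G3=(0+0>=1)=0 G4=(1+1>=1)=1 -> 01101
Step 3: G0=NOT G2=NOT 1=0 G1=G2|G3=1|0=1 G2=NOT G0=NOT 0=1 G3=(0+1>=1)=1 G4=(1+0>=1)=1 -> 01111
Step 4: G0=NOT G2=NOT 1=0 G1=G2|G3=1|1=1 G2=NOT G0=NOT 0=1 G3=(0+1>=1)=1 G4=(1+1>=1)=1 -> 01111
Fixed point reached at step 3: 01111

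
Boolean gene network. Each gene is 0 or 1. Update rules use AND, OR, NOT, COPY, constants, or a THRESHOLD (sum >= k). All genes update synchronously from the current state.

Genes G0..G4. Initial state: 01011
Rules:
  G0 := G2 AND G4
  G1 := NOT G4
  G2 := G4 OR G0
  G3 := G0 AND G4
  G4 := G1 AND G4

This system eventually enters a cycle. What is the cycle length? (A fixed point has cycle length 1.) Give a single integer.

Answer: 1

Derivation:
Step 0: 01011
Step 1: G0=G2&G4=0&1=0 G1=NOT G4=NOT 1=0 G2=G4|G0=1|0=1 G3=G0&G4=0&1=0 G4=G1&G4=1&1=1 -> 00101
Step 2: G0=G2&G4=1&1=1 G1=NOT G4=NOT 1=0 G2=G4|G0=1|0=1 G3=G0&G4=0&1=0 G4=G1&G4=0&1=0 -> 10100
Step 3: G0=G2&G4=1&0=0 G1=NOT G4=NOT 0=1 G2=G4|G0=0|1=1 G3=G0&G4=1&0=0 G4=G1&G4=0&0=0 -> 01100
Step 4: G0=G2&G4=1&0=0 G1=NOT G4=NOT 0=1 G2=G4|G0=0|0=0 G3=G0&G4=0&0=0 G4=G1&G4=1&0=0 -> 01000
Step 5: G0=G2&G4=0&0=0 G1=NOT G4=NOT 0=1 G2=G4|G0=0|0=0 G3=G0&G4=0&0=0 G4=G1&G4=1&0=0 -> 01000
State from step 5 equals state from step 4 -> cycle length 1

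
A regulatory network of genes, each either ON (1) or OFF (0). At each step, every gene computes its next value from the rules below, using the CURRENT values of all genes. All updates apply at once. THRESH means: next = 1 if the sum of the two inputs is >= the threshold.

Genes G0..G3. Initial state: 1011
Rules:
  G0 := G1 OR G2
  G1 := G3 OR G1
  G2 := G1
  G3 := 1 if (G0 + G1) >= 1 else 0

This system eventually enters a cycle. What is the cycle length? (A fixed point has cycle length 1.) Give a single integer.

Answer: 1

Derivation:
Step 0: 1011
Step 1: G0=G1|G2=0|1=1 G1=G3|G1=1|0=1 G2=G1=0 G3=(1+0>=1)=1 -> 1101
Step 2: G0=G1|G2=1|0=1 G1=G3|G1=1|1=1 G2=G1=1 G3=(1+1>=1)=1 -> 1111
Step 3: G0=G1|G2=1|1=1 G1=G3|G1=1|1=1 G2=G1=1 G3=(1+1>=1)=1 -> 1111
State from step 3 equals state from step 2 -> cycle length 1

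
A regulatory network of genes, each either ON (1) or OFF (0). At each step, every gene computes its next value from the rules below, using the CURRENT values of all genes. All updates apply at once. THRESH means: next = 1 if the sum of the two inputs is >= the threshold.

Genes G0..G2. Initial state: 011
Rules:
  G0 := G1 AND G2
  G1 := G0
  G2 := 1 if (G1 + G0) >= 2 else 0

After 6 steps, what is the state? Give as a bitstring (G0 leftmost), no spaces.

Step 1: G0=G1&G2=1&1=1 G1=G0=0 G2=(1+0>=2)=0 -> 100
Step 2: G0=G1&G2=0&0=0 G1=G0=1 G2=(0+1>=2)=0 -> 010
Step 3: G0=G1&G2=1&0=0 G1=G0=0 G2=(1+0>=2)=0 -> 000
Step 4: G0=G1&G2=0&0=0 G1=G0=0 G2=(0+0>=2)=0 -> 000
Step 5: G0=G1&G2=0&0=0 G1=G0=0 G2=(0+0>=2)=0 -> 000
Step 6: G0=G1&G2=0&0=0 G1=G0=0 G2=(0+0>=2)=0 -> 000

000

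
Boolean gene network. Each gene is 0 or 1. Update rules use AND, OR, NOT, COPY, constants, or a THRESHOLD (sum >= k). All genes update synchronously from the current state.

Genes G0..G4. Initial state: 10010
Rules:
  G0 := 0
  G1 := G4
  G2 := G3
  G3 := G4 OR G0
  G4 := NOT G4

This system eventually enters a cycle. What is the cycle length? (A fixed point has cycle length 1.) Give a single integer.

Answer: 2

Derivation:
Step 0: 10010
Step 1: G0=0(const) G1=G4=0 G2=G3=1 G3=G4|G0=0|1=1 G4=NOT G4=NOT 0=1 -> 00111
Step 2: G0=0(const) G1=G4=1 G2=G3=1 G3=G4|G0=1|0=1 G4=NOT G4=NOT 1=0 -> 01110
Step 3: G0=0(const) G1=G4=0 G2=G3=1 G3=G4|G0=0|0=0 G4=NOT G4=NOT 0=1 -> 00101
Step 4: G0=0(const) G1=G4=1 G2=G3=0 G3=G4|G0=1|0=1 G4=NOT G4=NOT 1=0 -> 01010
Step 5: G0=0(const) G1=G4=0 G2=G3=1 G3=G4|G0=0|0=0 G4=NOT G4=NOT 0=1 -> 00101
State from step 5 equals state from step 3 -> cycle length 2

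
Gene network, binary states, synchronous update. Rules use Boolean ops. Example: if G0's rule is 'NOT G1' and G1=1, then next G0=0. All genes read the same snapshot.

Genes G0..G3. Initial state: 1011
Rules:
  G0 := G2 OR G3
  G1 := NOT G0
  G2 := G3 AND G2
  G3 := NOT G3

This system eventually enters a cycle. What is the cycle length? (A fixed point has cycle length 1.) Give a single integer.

Step 0: 1011
Step 1: G0=G2|G3=1|1=1 G1=NOT G0=NOT 1=0 G2=G3&G2=1&1=1 G3=NOT G3=NOT 1=0 -> 1010
Step 2: G0=G2|G3=1|0=1 G1=NOT G0=NOT 1=0 G2=G3&G2=0&1=0 G3=NOT G3=NOT 0=1 -> 1001
Step 3: G0=G2|G3=0|1=1 G1=NOT G0=NOT 1=0 G2=G3&G2=1&0=0 G3=NOT G3=NOT 1=0 -> 1000
Step 4: G0=G2|G3=0|0=0 G1=NOT G0=NOT 1=0 G2=G3&G2=0&0=0 G3=NOT G3=NOT 0=1 -> 0001
Step 5: G0=G2|G3=0|1=1 G1=NOT G0=NOT 0=1 G2=G3&G2=1&0=0 G3=NOT G3=NOT 1=0 -> 1100
Step 6: G0=G2|G3=0|0=0 G1=NOT G0=NOT 1=0 G2=G3&G2=0&0=0 G3=NOT G3=NOT 0=1 -> 0001
State from step 6 equals state from step 4 -> cycle length 2

Answer: 2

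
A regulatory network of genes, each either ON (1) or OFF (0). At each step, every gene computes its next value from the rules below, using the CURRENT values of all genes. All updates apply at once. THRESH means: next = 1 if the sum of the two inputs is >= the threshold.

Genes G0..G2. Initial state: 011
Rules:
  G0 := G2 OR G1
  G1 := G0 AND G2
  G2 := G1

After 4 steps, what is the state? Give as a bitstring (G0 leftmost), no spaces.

Step 1: G0=G2|G1=1|1=1 G1=G0&G2=0&1=0 G2=G1=1 -> 101
Step 2: G0=G2|G1=1|0=1 G1=G0&G2=1&1=1 G2=G1=0 -> 110
Step 3: G0=G2|G1=0|1=1 G1=G0&G2=1&0=0 G2=G1=1 -> 101
Step 4: G0=G2|G1=1|0=1 G1=G0&G2=1&1=1 G2=G1=0 -> 110

110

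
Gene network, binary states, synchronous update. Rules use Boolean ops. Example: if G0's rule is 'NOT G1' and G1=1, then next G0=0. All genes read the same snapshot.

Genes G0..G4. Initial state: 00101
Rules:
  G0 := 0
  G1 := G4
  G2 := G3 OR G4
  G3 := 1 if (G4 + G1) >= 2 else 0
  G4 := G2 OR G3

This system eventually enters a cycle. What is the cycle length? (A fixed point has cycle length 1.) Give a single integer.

Answer: 1

Derivation:
Step 0: 00101
Step 1: G0=0(const) G1=G4=1 G2=G3|G4=0|1=1 G3=(1+0>=2)=0 G4=G2|G3=1|0=1 -> 01101
Step 2: G0=0(const) G1=G4=1 G2=G3|G4=0|1=1 G3=(1+1>=2)=1 G4=G2|G3=1|0=1 -> 01111
Step 3: G0=0(const) G1=G4=1 G2=G3|G4=1|1=1 G3=(1+1>=2)=1 G4=G2|G3=1|1=1 -> 01111
State from step 3 equals state from step 2 -> cycle length 1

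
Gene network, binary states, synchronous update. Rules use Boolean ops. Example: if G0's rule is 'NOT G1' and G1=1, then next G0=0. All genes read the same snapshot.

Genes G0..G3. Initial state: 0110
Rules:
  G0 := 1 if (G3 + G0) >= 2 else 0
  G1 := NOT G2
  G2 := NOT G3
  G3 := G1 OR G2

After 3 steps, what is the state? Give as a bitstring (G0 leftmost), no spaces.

Step 1: G0=(0+0>=2)=0 G1=NOT G2=NOT 1=0 G2=NOT G3=NOT 0=1 G3=G1|G2=1|1=1 -> 0011
Step 2: G0=(1+0>=2)=0 G1=NOT G2=NOT 1=0 G2=NOT G3=NOT 1=0 G3=G1|G2=0|1=1 -> 0001
Step 3: G0=(1+0>=2)=0 G1=NOT G2=NOT 0=1 G2=NOT G3=NOT 1=0 G3=G1|G2=0|0=0 -> 0100

0100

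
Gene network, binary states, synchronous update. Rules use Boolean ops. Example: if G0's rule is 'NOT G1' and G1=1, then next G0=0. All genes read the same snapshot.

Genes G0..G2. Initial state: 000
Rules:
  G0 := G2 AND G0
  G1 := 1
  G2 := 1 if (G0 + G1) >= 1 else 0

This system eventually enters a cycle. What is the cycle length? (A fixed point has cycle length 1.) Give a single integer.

Step 0: 000
Step 1: G0=G2&G0=0&0=0 G1=1(const) G2=(0+0>=1)=0 -> 010
Step 2: G0=G2&G0=0&0=0 G1=1(const) G2=(0+1>=1)=1 -> 011
Step 3: G0=G2&G0=1&0=0 G1=1(const) G2=(0+1>=1)=1 -> 011
State from step 3 equals state from step 2 -> cycle length 1

Answer: 1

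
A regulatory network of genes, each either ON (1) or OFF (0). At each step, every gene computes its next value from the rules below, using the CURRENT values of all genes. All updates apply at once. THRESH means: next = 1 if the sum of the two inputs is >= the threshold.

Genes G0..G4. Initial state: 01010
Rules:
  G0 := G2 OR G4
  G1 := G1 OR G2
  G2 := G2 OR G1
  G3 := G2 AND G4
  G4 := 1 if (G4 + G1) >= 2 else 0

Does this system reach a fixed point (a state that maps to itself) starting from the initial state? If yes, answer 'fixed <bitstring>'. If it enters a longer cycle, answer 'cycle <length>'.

Step 0: 01010
Step 1: G0=G2|G4=0|0=0 G1=G1|G2=1|0=1 G2=G2|G1=0|1=1 G3=G2&G4=0&0=0 G4=(0+1>=2)=0 -> 01100
Step 2: G0=G2|G4=1|0=1 G1=G1|G2=1|1=1 G2=G2|G1=1|1=1 G3=G2&G4=1&0=0 G4=(0+1>=2)=0 -> 11100
Step 3: G0=G2|G4=1|0=1 G1=G1|G2=1|1=1 G2=G2|G1=1|1=1 G3=G2&G4=1&0=0 G4=(0+1>=2)=0 -> 11100
Fixed point reached at step 2: 11100

Answer: fixed 11100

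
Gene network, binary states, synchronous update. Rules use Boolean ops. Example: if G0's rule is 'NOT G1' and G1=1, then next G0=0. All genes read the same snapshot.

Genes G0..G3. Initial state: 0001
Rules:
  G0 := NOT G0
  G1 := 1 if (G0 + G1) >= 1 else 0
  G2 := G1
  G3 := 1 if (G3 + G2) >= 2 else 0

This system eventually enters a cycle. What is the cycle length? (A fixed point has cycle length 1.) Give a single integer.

Answer: 2

Derivation:
Step 0: 0001
Step 1: G0=NOT G0=NOT 0=1 G1=(0+0>=1)=0 G2=G1=0 G3=(1+0>=2)=0 -> 1000
Step 2: G0=NOT G0=NOT 1=0 G1=(1+0>=1)=1 G2=G1=0 G3=(0+0>=2)=0 -> 0100
Step 3: G0=NOT G0=NOT 0=1 G1=(0+1>=1)=1 G2=G1=1 G3=(0+0>=2)=0 -> 1110
Step 4: G0=NOT G0=NOT 1=0 G1=(1+1>=1)=1 G2=G1=1 G3=(0+1>=2)=0 -> 0110
Step 5: G0=NOT G0=NOT 0=1 G1=(0+1>=1)=1 G2=G1=1 G3=(0+1>=2)=0 -> 1110
State from step 5 equals state from step 3 -> cycle length 2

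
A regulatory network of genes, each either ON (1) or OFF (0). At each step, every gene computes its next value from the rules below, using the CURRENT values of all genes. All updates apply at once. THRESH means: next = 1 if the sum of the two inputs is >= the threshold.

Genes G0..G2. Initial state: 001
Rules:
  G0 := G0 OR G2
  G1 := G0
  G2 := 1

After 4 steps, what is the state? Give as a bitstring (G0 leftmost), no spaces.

Step 1: G0=G0|G2=0|1=1 G1=G0=0 G2=1(const) -> 101
Step 2: G0=G0|G2=1|1=1 G1=G0=1 G2=1(const) -> 111
Step 3: G0=G0|G2=1|1=1 G1=G0=1 G2=1(const) -> 111
Step 4: G0=G0|G2=1|1=1 G1=G0=1 G2=1(const) -> 111

111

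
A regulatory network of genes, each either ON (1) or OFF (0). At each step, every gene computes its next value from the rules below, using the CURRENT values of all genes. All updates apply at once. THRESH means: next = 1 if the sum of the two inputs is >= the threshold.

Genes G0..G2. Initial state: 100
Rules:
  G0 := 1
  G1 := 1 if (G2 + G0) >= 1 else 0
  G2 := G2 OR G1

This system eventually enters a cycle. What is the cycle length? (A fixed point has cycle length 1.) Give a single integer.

Step 0: 100
Step 1: G0=1(const) G1=(0+1>=1)=1 G2=G2|G1=0|0=0 -> 110
Step 2: G0=1(const) G1=(0+1>=1)=1 G2=G2|G1=0|1=1 -> 111
Step 3: G0=1(const) G1=(1+1>=1)=1 G2=G2|G1=1|1=1 -> 111
State from step 3 equals state from step 2 -> cycle length 1

Answer: 1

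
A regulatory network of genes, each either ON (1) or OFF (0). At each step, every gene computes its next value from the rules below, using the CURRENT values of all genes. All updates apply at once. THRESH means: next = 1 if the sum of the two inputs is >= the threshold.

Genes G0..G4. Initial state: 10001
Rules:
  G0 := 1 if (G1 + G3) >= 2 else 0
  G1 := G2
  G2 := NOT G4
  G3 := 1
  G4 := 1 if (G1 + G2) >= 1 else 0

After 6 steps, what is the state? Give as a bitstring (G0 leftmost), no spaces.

Step 1: G0=(0+0>=2)=0 G1=G2=0 G2=NOT G4=NOT 1=0 G3=1(const) G4=(0+0>=1)=0 -> 00010
Step 2: G0=(0+1>=2)=0 G1=G2=0 G2=NOT G4=NOT 0=1 G3=1(const) G4=(0+0>=1)=0 -> 00110
Step 3: G0=(0+1>=2)=0 G1=G2=1 G2=NOT G4=NOT 0=1 G3=1(const) G4=(0+1>=1)=1 -> 01111
Step 4: G0=(1+1>=2)=1 G1=G2=1 G2=NOT G4=NOT 1=0 G3=1(const) G4=(1+1>=1)=1 -> 11011
Step 5: G0=(1+1>=2)=1 G1=G2=0 G2=NOT G4=NOT 1=0 G3=1(const) G4=(1+0>=1)=1 -> 10011
Step 6: G0=(0+1>=2)=0 G1=G2=0 G2=NOT G4=NOT 1=0 G3=1(const) G4=(0+0>=1)=0 -> 00010

00010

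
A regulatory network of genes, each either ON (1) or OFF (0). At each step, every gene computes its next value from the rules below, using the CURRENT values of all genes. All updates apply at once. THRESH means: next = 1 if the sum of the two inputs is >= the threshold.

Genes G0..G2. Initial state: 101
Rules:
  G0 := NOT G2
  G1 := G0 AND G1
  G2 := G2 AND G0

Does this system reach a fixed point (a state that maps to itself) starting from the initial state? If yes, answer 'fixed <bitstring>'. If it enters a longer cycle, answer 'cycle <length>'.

Step 0: 101
Step 1: G0=NOT G2=NOT 1=0 G1=G0&G1=1&0=0 G2=G2&G0=1&1=1 -> 001
Step 2: G0=NOT G2=NOT 1=0 G1=G0&G1=0&0=0 G2=G2&G0=1&0=0 -> 000
Step 3: G0=NOT G2=NOT 0=1 G1=G0&G1=0&0=0 G2=G2&G0=0&0=0 -> 100
Step 4: G0=NOT G2=NOT 0=1 G1=G0&G1=1&0=0 G2=G2&G0=0&1=0 -> 100
Fixed point reached at step 3: 100

Answer: fixed 100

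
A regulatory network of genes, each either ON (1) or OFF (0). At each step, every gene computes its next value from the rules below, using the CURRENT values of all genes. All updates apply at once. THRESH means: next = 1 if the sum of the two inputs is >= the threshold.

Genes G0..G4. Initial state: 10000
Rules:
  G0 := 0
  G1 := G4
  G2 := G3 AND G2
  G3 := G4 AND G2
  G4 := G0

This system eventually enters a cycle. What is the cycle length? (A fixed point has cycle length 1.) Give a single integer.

Step 0: 10000
Step 1: G0=0(const) G1=G4=0 G2=G3&G2=0&0=0 G3=G4&G2=0&0=0 G4=G0=1 -> 00001
Step 2: G0=0(const) G1=G4=1 G2=G3&G2=0&0=0 G3=G4&G2=1&0=0 G4=G0=0 -> 01000
Step 3: G0=0(const) G1=G4=0 G2=G3&G2=0&0=0 G3=G4&G2=0&0=0 G4=G0=0 -> 00000
Step 4: G0=0(const) G1=G4=0 G2=G3&G2=0&0=0 G3=G4&G2=0&0=0 G4=G0=0 -> 00000
State from step 4 equals state from step 3 -> cycle length 1

Answer: 1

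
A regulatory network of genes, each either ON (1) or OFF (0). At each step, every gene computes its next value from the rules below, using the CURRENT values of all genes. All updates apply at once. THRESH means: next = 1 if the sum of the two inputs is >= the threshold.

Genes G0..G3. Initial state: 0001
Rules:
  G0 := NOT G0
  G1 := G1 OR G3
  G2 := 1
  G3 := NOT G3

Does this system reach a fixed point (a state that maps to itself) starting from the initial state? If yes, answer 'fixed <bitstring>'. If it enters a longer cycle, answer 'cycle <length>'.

Answer: cycle 2

Derivation:
Step 0: 0001
Step 1: G0=NOT G0=NOT 0=1 G1=G1|G3=0|1=1 G2=1(const) G3=NOT G3=NOT 1=0 -> 1110
Step 2: G0=NOT G0=NOT 1=0 G1=G1|G3=1|0=1 G2=1(const) G3=NOT G3=NOT 0=1 -> 0111
Step 3: G0=NOT G0=NOT 0=1 G1=G1|G3=1|1=1 G2=1(const) G3=NOT G3=NOT 1=0 -> 1110
Cycle of length 2 starting at step 1 -> no fixed point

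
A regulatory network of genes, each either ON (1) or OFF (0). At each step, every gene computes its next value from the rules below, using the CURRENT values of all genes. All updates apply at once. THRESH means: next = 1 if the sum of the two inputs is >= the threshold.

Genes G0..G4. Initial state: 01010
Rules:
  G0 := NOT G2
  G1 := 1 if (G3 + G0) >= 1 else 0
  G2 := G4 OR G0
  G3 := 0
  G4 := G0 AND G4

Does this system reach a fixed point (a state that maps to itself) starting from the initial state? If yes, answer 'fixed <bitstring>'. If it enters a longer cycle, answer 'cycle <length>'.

Step 0: 01010
Step 1: G0=NOT G2=NOT 0=1 G1=(1+0>=1)=1 G2=G4|G0=0|0=0 G3=0(const) G4=G0&G4=0&0=0 -> 11000
Step 2: G0=NOT G2=NOT 0=1 G1=(0+1>=1)=1 G2=G4|G0=0|1=1 G3=0(const) G4=G0&G4=1&0=0 -> 11100
Step 3: G0=NOT G2=NOT 1=0 G1=(0+1>=1)=1 G2=G4|G0=0|1=1 G3=0(const) G4=G0&G4=1&0=0 -> 01100
Step 4: G0=NOT G2=NOT 1=0 G1=(0+0>=1)=0 G2=G4|G0=0|0=0 G3=0(const) G4=G0&G4=0&0=0 -> 00000
Step 5: G0=NOT G2=NOT 0=1 G1=(0+0>=1)=0 G2=G4|G0=0|0=0 G3=0(const) G4=G0&G4=0&0=0 -> 10000
Step 6: G0=NOT G2=NOT 0=1 G1=(0+1>=1)=1 G2=G4|G0=0|1=1 G3=0(const) G4=G0&G4=1&0=0 -> 11100
Cycle of length 4 starting at step 2 -> no fixed point

Answer: cycle 4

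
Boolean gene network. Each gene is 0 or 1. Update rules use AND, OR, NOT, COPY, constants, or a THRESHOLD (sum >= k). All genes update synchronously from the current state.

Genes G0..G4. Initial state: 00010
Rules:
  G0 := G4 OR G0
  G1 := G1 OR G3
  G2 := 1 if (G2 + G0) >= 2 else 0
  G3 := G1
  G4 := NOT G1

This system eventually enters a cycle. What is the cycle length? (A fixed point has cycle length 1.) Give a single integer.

Answer: 1

Derivation:
Step 0: 00010
Step 1: G0=G4|G0=0|0=0 G1=G1|G3=0|1=1 G2=(0+0>=2)=0 G3=G1=0 G4=NOT G1=NOT 0=1 -> 01001
Step 2: G0=G4|G0=1|0=1 G1=G1|G3=1|0=1 G2=(0+0>=2)=0 G3=G1=1 G4=NOT G1=NOT 1=0 -> 11010
Step 3: G0=G4|G0=0|1=1 G1=G1|G3=1|1=1 G2=(0+1>=2)=0 G3=G1=1 G4=NOT G1=NOT 1=0 -> 11010
State from step 3 equals state from step 2 -> cycle length 1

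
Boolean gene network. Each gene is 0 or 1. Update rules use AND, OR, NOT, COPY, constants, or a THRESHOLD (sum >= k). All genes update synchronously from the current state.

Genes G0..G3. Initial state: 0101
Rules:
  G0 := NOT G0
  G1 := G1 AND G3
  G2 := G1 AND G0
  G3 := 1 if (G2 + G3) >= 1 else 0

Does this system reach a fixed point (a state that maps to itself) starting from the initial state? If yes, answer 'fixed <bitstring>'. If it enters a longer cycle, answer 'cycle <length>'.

Step 0: 0101
Step 1: G0=NOT G0=NOT 0=1 G1=G1&G3=1&1=1 G2=G1&G0=1&0=0 G3=(0+1>=1)=1 -> 1101
Step 2: G0=NOT G0=NOT 1=0 G1=G1&G3=1&1=1 G2=G1&G0=1&1=1 G3=(0+1>=1)=1 -> 0111
Step 3: G0=NOT G0=NOT 0=1 G1=G1&G3=1&1=1 G2=G1&G0=1&0=0 G3=(1+1>=1)=1 -> 1101
Cycle of length 2 starting at step 1 -> no fixed point

Answer: cycle 2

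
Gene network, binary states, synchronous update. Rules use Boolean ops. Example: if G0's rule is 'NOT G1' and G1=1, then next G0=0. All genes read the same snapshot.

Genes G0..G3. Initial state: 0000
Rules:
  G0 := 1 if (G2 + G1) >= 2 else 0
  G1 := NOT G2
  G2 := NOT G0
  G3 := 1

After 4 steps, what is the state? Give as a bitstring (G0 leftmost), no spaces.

Step 1: G0=(0+0>=2)=0 G1=NOT G2=NOT 0=1 G2=NOT G0=NOT 0=1 G3=1(const) -> 0111
Step 2: G0=(1+1>=2)=1 G1=NOT G2=NOT 1=0 G2=NOT G0=NOT 0=1 G3=1(const) -> 1011
Step 3: G0=(1+0>=2)=0 G1=NOT G2=NOT 1=0 G2=NOT G0=NOT 1=0 G3=1(const) -> 0001
Step 4: G0=(0+0>=2)=0 G1=NOT G2=NOT 0=1 G2=NOT G0=NOT 0=1 G3=1(const) -> 0111

0111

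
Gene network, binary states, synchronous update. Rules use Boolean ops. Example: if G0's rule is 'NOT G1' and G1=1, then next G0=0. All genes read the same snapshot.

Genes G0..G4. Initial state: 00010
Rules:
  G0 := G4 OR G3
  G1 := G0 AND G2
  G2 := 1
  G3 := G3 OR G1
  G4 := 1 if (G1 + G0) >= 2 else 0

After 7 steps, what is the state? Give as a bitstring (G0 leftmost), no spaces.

Step 1: G0=G4|G3=0|1=1 G1=G0&G2=0&0=0 G2=1(const) G3=G3|G1=1|0=1 G4=(0+0>=2)=0 -> 10110
Step 2: G0=G4|G3=0|1=1 G1=G0&G2=1&1=1 G2=1(const) G3=G3|G1=1|0=1 G4=(0+1>=2)=0 -> 11110
Step 3: G0=G4|G3=0|1=1 G1=G0&G2=1&1=1 G2=1(const) G3=G3|G1=1|1=1 G4=(1+1>=2)=1 -> 11111
Step 4: G0=G4|G3=1|1=1 G1=G0&G2=1&1=1 G2=1(const) G3=G3|G1=1|1=1 G4=(1+1>=2)=1 -> 11111
Step 5: G0=G4|G3=1|1=1 G1=G0&G2=1&1=1 G2=1(const) G3=G3|G1=1|1=1 G4=(1+1>=2)=1 -> 11111
Step 6: G0=G4|G3=1|1=1 G1=G0&G2=1&1=1 G2=1(const) G3=G3|G1=1|1=1 G4=(1+1>=2)=1 -> 11111
Step 7: G0=G4|G3=1|1=1 G1=G0&G2=1&1=1 G2=1(const) G3=G3|G1=1|1=1 G4=(1+1>=2)=1 -> 11111

11111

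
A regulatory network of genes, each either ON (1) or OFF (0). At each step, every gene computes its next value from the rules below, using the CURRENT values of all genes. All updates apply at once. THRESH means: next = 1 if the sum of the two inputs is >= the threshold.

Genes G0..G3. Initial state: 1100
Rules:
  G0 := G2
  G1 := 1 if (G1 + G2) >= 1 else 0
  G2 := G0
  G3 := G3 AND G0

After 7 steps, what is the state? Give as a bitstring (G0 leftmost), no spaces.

Step 1: G0=G2=0 G1=(1+0>=1)=1 G2=G0=1 G3=G3&G0=0&1=0 -> 0110
Step 2: G0=G2=1 G1=(1+1>=1)=1 G2=G0=0 G3=G3&G0=0&0=0 -> 1100
Step 3: G0=G2=0 G1=(1+0>=1)=1 G2=G0=1 G3=G3&G0=0&1=0 -> 0110
Step 4: G0=G2=1 G1=(1+1>=1)=1 G2=G0=0 G3=G3&G0=0&0=0 -> 1100
Step 5: G0=G2=0 G1=(1+0>=1)=1 G2=G0=1 G3=G3&G0=0&1=0 -> 0110
Step 6: G0=G2=1 G1=(1+1>=1)=1 G2=G0=0 G3=G3&G0=0&0=0 -> 1100
Step 7: G0=G2=0 G1=(1+0>=1)=1 G2=G0=1 G3=G3&G0=0&1=0 -> 0110

0110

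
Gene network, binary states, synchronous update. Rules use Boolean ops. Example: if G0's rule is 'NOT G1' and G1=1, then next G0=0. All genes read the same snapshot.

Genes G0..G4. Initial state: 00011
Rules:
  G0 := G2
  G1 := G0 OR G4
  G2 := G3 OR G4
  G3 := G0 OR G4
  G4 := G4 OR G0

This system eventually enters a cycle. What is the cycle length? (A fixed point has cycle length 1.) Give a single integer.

Answer: 1

Derivation:
Step 0: 00011
Step 1: G0=G2=0 G1=G0|G4=0|1=1 G2=G3|G4=1|1=1 G3=G0|G4=0|1=1 G4=G4|G0=1|0=1 -> 01111
Step 2: G0=G2=1 G1=G0|G4=0|1=1 G2=G3|G4=1|1=1 G3=G0|G4=0|1=1 G4=G4|G0=1|0=1 -> 11111
Step 3: G0=G2=1 G1=G0|G4=1|1=1 G2=G3|G4=1|1=1 G3=G0|G4=1|1=1 G4=G4|G0=1|1=1 -> 11111
State from step 3 equals state from step 2 -> cycle length 1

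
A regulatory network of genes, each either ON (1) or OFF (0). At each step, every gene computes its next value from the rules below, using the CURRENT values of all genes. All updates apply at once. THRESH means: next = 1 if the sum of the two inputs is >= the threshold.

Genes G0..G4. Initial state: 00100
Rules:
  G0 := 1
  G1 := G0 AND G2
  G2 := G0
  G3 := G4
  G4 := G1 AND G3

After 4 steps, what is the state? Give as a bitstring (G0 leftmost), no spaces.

Step 1: G0=1(const) G1=G0&G2=0&1=0 G2=G0=0 G3=G4=0 G4=G1&G3=0&0=0 -> 10000
Step 2: G0=1(const) G1=G0&G2=1&0=0 G2=G0=1 G3=G4=0 G4=G1&G3=0&0=0 -> 10100
Step 3: G0=1(const) G1=G0&G2=1&1=1 G2=G0=1 G3=G4=0 G4=G1&G3=0&0=0 -> 11100
Step 4: G0=1(const) G1=G0&G2=1&1=1 G2=G0=1 G3=G4=0 G4=G1&G3=1&0=0 -> 11100

11100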